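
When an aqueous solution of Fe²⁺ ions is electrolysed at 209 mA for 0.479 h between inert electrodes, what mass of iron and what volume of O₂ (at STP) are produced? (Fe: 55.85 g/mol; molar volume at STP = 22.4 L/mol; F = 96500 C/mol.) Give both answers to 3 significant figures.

0.104 g Fe; 0.0209 L O₂

Q = 0.209 × 1724.4 = 360.4 C; n(e⁻) = 360.4 / 96500 = 0.003735 mol
Cathode: Fe²⁺ + 2e⁻ → Fe → n(Fe) = 0.003735/2 = 0.001868 mol → 0.104 g
Anode: 2H₂O → O₂ + 4H⁺ + 4e⁻ → n(O₂) = 0.003735/4 = 9.338×10^-4 mol → 0.0209 L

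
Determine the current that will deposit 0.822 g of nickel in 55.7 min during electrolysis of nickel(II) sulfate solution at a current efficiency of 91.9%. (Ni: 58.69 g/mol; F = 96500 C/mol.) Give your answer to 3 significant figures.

0.880 A

n(Ni) = 0.822 / 58.69 = 0.01401 mol
Ni²⁺ + 2e⁻ → Ni, so n(e⁻) = 2 × 0.01401 = 0.02802 mol
Q = 0.02802 × 96500 / 0.919 = 2942 C
I = Q / t = 2942 / 3342 s = 0.880 A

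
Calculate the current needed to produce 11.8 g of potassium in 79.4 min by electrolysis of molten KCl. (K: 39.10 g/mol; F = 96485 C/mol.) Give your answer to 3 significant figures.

n(K) = 11.8 / 39.10 = 0.3018 mol
K⁺ + e⁻ → K, so n(e⁻) = 0.3018 mol
Q = 0.3018 × 96485 = 29120 C
I = Q / t = 29120 / 4764 s = 6.11 A

6.11 A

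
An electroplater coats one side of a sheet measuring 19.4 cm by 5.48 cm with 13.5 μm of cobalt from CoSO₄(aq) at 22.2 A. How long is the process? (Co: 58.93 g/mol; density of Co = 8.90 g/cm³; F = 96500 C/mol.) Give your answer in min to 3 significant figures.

3.14 min

Plated area = 19.4 × 5.48 = 106.3 cm²
Volume = 106.3 × 13.5×10⁻⁴ cm = 0.1435 cm³
m(Co) = 0.1435 × 8.90 = 1.277 g
n(Co) = 1.277 / 58.93 = 0.02167 mol; n(e⁻) = 2 × 0.02167 = 0.04334 mol
Q = 0.04334 × 96500 = 4182 C
t = 4182 / 22.2 = 188.4 s = 3.14 min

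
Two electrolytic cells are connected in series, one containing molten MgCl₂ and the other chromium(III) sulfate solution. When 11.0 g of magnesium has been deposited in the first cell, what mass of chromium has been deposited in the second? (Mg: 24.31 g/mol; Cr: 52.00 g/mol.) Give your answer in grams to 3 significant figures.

15.7 g

n(Mg) = 11.0 / 24.31 = 0.4525 mol
Mg²⁺ + 2e⁻ → Mg, so n(e⁻) = 2 × 0.4525 = 0.9050 mol
In series, the same 0.9050 mol of electrons flows through the second cell.
Cr³⁺ + 3e⁻ → Cr, so n(Cr) = 0.9050 / 3 = 0.3017 mol
m(Cr) = 0.3017 × 52.00 = 15.7 g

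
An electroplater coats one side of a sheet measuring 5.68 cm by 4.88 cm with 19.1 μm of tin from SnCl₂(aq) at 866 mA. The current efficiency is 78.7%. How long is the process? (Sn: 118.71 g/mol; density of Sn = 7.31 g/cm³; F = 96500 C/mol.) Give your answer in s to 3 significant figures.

923 s

Plated area = 5.68 × 4.88 = 27.72 cm²
Volume = 27.72 × 19.1×10⁻⁴ cm = 0.05295 cm³
m(Sn) = 0.05295 × 7.31 = 0.3871 g
n(Sn) = 0.3871 / 118.71 = 0.003261 mol; n(e⁻) = 2 × 0.003261 = 0.006522 mol
Q = 0.006522 × 96500 / 0.787 = 799.7 C
t = 799.7 / 0.866 = 923.4 s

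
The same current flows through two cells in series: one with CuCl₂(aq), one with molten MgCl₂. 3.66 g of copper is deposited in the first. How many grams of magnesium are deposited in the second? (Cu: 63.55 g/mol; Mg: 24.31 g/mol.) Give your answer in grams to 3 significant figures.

1.40 g

n(Cu) = 3.66 / 63.55 = 0.05759 mol
Cu²⁺ + 2e⁻ → Cu, so n(e⁻) = 2 × 0.05759 = 0.1152 mol
In series, the same 0.1152 mol of electrons flows through the second cell.
Mg²⁺ + 2e⁻ → Mg, so n(Mg) = 0.1152 / 2 = 0.05760 mol
m(Mg) = 0.05760 × 24.31 = 1.40 g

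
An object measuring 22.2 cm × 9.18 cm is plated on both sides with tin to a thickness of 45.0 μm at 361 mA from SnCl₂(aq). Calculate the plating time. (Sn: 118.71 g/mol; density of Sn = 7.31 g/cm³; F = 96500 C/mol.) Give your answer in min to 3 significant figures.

Plated area = 2 × 22.2 × 9.18 = 407.6 cm²
Volume = 407.6 × 45.0×10⁻⁴ cm = 1.834 cm³
m(Sn) = 1.834 × 7.31 = 13.41 g
n(Sn) = 13.41 / 118.71 = 0.1130 mol; n(e⁻) = 2 × 0.1130 = 0.2260 mol
Q = 0.2260 × 96500 = 21810 C
t = 21810 / 0.361 = 60420 s = 1010 min

1010 min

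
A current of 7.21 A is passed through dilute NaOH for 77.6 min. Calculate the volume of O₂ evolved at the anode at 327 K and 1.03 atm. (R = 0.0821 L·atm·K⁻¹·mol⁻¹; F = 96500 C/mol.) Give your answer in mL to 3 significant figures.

Q = 7.21 A × 4656 s = 33570 C
Moles of electrons = 33570 / 96500 = 0.3479 mol
2H₂O → O₂ + 4H⁺ + 4e⁻, so n(O₂) = 0.3479 / 4 = 0.08698 mol
V = nRT/P = 0.08698 × 0.0821 × 327 / 1.03 = 2.267 L
= 2270 mL

2270 mL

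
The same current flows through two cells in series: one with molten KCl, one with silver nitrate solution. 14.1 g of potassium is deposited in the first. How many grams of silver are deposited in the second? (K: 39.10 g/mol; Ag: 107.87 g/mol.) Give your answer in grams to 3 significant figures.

38.9 g

n(K) = 14.1 / 39.10 = 0.3606 mol
K⁺ + e⁻ → K, so n(e⁻) = 0.3606 mol
In series, the same 0.3606 mol of electrons flows through the second cell.
Ag⁺ + e⁻ → Ag, so n(Ag) = 0.3606 mol
m(Ag) = 0.3606 × 107.87 = 38.9 g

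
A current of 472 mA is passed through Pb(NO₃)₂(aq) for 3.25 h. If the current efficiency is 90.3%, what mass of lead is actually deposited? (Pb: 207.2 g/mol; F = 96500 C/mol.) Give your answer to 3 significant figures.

5.35 g

Q = 0.472 × 11700 = 5522 C
n(e⁻) = 5522 / 96500 = 0.05722 mol
Pb²⁺ + 2e⁻ → Pb, so theoretical m(Pb) = 0.02861 × 207.2 = 5.928 g
Actual mass = 90.3% × 5.928 = 5.35 g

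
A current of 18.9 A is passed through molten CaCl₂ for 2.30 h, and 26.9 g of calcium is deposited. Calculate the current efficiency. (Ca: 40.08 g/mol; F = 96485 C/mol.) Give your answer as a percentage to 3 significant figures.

Q = 18.9 × 8280 = 1.565×10^5 C
n(e⁻) = 1.565×10^5 / 96485 = 1.622 mol
Ca²⁺ + 2e⁻ → Ca, so theoretical n(Ca) = 0.8110 mol → 32.50 g
Efficiency = 26.9 / 32.50 = 0.8277 = 82.8%

82.8%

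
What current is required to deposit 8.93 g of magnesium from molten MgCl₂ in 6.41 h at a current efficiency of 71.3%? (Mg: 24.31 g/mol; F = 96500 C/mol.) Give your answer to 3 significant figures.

4.31 A

n(Mg) = 8.93 / 24.31 = 0.3673 mol
Mg²⁺ + 2e⁻ → Mg, so n(e⁻) = 2 × 0.3673 = 0.7346 mol
Q = 0.7346 × 96500 / 0.713 = 99420 C
I = Q / t = 99420 / 23076 s = 4.31 A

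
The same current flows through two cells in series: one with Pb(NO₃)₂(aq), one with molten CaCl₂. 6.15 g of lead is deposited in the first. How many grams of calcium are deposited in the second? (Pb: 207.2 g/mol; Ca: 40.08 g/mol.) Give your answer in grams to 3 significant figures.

1.19 g

n(Pb) = 6.15 / 207.2 = 0.02968 mol
Pb²⁺ + 2e⁻ → Pb, so n(e⁻) = 2 × 0.02968 = 0.05936 mol
Since the cells are in series, n(e⁻) in the Ca cell is also 0.05936 mol.
Ca²⁺ + 2e⁻ → Ca, so n(Ca) = 0.05936 / 2 = 0.02968 mol
m(Ca) = 0.02968 × 40.08 = 1.19 g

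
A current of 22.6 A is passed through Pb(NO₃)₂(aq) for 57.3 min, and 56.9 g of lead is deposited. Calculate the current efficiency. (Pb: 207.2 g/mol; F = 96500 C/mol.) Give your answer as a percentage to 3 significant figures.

Q = 22.6 × 3438 = 77700 C
n(e⁻) = 77700 / 96500 = 0.8052 mol
Pb²⁺ + 2e⁻ → Pb, so theoretical n(Pb) = 0.4026 mol → 83.42 g
Efficiency = 56.9 / 83.42 = 0.6821 = 68.2%

68.2%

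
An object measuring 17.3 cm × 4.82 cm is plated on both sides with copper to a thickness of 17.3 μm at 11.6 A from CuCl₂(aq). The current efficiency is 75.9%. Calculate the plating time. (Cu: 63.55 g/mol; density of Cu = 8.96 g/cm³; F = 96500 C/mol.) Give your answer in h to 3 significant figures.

0.248 h

Plated area = 2 × 17.3 × 4.82 = 166.8 cm²
Volume = 166.8 × 17.3×10⁻⁴ cm = 0.2886 cm³
m(Cu) = 0.2886 × 8.96 = 2.586 g
n(Cu) = 2.586 / 63.55 = 0.04069 mol; n(e⁻) = 2 × 0.04069 = 0.08138 mol
Q = 0.08138 × 96500 / 0.759 = 10350 C
t = 10350 / 11.6 = 892.2 s = 0.248 h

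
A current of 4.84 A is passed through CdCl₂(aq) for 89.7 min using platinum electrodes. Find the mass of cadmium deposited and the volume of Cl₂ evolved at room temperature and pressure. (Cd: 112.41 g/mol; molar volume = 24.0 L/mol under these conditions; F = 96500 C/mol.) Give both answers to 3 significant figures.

15.2 g Cd; 3.24 L Cl₂

Q = 4.84 × 5382 = 26050 C; n(e⁻) = 26050 / 96500 = 0.2699 mol
Cathode: Cd²⁺ + 2e⁻ → Cd → n(Cd) = 0.2699/2 = 0.1350 mol → 15.2 g
Anode: 2Cl⁻ → Cl₂ + 2e⁻ → n(Cl₂) = 0.2699/2 = 0.1350 mol → 3.24 L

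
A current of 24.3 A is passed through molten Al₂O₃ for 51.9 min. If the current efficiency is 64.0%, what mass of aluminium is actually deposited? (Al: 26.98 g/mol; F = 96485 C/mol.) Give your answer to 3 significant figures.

Q = 24.3 × 3114 = 75670 C
n(e⁻) = 75670 / 96485 = 0.7843 mol
Al³⁺ + 3e⁻ → Al, so theoretical m(Al) = 0.2614 × 26.98 = 7.053 g
Actual mass = 64.0% × 7.053 = 4.51 g

4.51 g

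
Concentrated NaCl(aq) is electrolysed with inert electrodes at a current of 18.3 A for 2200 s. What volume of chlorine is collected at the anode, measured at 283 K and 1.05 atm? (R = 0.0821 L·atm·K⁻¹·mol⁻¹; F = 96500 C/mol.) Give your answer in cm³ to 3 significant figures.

4620 cm³

Q = 18.3 A × 2200 s = 40260 C
n(e⁻) = Q/F = 40260/96500 = 0.4172 mol
2Cl⁻ → Cl₂ + 2e⁻, so n(Cl₂) = 0.4172 / 2 = 0.2086 mol
V = nRT/P = 0.2086 × 0.0821 × 283 / 1.05 = 4.616 L
= 4620 cm³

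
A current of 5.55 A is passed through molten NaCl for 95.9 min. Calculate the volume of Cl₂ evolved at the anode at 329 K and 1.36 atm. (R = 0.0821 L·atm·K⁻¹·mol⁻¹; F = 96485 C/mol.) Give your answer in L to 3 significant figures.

3.29 L

Q = It = 5.55 × 5754 = 31930 C
n(e⁻) = Q/F = 31930/96485 = 0.3309 mol
2Cl⁻ → Cl₂ + 2e⁻, so n(Cl₂) = 0.3309 / 2 = 0.1655 mol
V = nRT/P = 0.1655 × 0.0821 × 329 / 1.36 = 3.287 L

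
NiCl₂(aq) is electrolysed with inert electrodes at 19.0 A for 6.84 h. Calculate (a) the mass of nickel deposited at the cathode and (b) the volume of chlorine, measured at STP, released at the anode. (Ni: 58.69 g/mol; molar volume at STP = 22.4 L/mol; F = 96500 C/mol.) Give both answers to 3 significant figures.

Q = 19.0 × 24624 = 4.679×10^5 C; n(e⁻) = 4.679×10^5 / 96500 = 4.849 mol
Cathode: Ni²⁺ + 2e⁻ → Ni → n(Ni) = 4.849/2 = 2.425 mol → 142 g
Anode: 2Cl⁻ → Cl₂ + 2e⁻ → n(Cl₂) = 4.849/2 = 2.425 mol → 54.3 L

142 g Ni; 54.3 L Cl₂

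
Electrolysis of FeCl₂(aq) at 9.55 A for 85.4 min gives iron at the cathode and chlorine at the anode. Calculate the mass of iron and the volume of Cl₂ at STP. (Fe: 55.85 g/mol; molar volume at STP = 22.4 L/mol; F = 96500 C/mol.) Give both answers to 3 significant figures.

14.2 g Fe; 5.68 L Cl₂

Q = 9.55 × 5124 = 48930 C; n(e⁻) = 48930 / 96500 = 0.5070 mol
Cathode: Fe²⁺ + 2e⁻ → Fe → n(Fe) = 0.5070/2 = 0.2535 mol → 14.2 g
Anode: 2Cl⁻ → Cl₂ + 2e⁻ → n(Cl₂) = 0.5070/2 = 0.2535 mol → 5.68 L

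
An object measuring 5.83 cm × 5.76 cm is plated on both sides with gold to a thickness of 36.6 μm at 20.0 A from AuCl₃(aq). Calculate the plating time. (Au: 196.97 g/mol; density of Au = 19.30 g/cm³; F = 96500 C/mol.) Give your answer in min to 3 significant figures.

Plated area = 2 × 5.83 × 5.76 = 67.16 cm²
Volume = 67.16 × 36.6×10⁻⁴ cm = 0.2458 cm³
m(Au) = 0.2458 × 19.30 = 4.744 g
n(Au) = 4.744 / 196.97 = 0.02408 mol; n(e⁻) = 3 × 0.02408 = 0.07224 mol
Q = 0.07224 × 96500 = 6971 C
t = 6971 / 20.0 = 348.6 s = 5.81 min

5.81 min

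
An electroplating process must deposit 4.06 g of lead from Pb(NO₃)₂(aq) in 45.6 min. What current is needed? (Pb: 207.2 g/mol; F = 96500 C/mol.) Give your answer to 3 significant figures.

1.38 A

n(Pb) = 4.06 / 207.2 = 0.01959 mol
Pb²⁺ + 2e⁻ → Pb, so n(e⁻) = 2 × 0.01959 = 0.03918 mol
Q = 0.03918 × 96500 = 3781 C
I = Q / t = 3781 / 2736 s = 1.38 A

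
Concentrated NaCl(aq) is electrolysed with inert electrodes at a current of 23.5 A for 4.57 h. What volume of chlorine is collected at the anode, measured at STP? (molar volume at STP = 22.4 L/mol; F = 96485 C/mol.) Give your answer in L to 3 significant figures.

Q = It = 23.5 × 16452 = 3.866×10^5 C
Moles of electrons = 3.866×10^5 / 96485 = 4.007 mol
2Cl⁻ → Cl₂ + 2e⁻, so n(Cl₂) = 4.007 / 2 = 2.004 mol
V = 2.004 × 22.4 = 44.89 L

44.9 L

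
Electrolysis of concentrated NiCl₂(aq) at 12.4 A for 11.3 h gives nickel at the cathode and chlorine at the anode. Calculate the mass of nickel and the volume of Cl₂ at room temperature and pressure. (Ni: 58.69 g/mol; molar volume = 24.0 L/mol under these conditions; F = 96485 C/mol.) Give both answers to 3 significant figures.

Q = 12.4 × 40680 = 5.044×10^5 C; n(e⁻) = 5.044×10^5 / 96485 = 5.228 mol
Cathode: Ni²⁺ + 2e⁻ → Ni → n(Ni) = 5.228/2 = 2.614 mol → 153 g
Anode: 2Cl⁻ → Cl₂ + 2e⁻ → n(Cl₂) = 5.228/2 = 2.614 mol → 62.7 L

153 g Ni; 62.7 L Cl₂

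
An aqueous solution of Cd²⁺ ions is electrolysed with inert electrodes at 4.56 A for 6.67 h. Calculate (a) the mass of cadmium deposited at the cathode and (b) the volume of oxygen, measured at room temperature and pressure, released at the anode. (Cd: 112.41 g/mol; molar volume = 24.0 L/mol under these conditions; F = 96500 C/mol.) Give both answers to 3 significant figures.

63.8 g Cd; 6.81 L O₂

Q = 4.56 × 24012 = 1.095×10^5 C; n(e⁻) = 1.095×10^5 / 96500 = 1.135 mol
Cathode: Cd²⁺ + 2e⁻ → Cd → n(Cd) = 1.135/2 = 0.5675 mol → 63.8 g
Anode: 2H₂O → O₂ + 4H⁺ + 4e⁻ → n(O₂) = 1.135/4 = 0.2838 mol → 6.81 L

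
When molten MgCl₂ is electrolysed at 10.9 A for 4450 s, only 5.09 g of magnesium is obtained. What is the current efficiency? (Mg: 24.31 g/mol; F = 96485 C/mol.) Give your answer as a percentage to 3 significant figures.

83.3%

Q = 10.9 × 4450 = 48510 C
n(e⁻) = 48510 / 96485 = 0.5028 mol
Mg²⁺ + 2e⁻ → Mg, so theoretical n(Mg) = 0.2514 mol → 6.112 g
Efficiency = 5.09 / 6.112 = 0.8328 = 83.3%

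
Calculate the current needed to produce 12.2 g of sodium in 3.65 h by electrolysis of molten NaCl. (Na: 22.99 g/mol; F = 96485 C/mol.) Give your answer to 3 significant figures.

3.90 A

n(Na) = 12.2 / 22.99 = 0.5307 mol
Na⁺ + e⁻ → Na, so n(e⁻) = 0.5307 mol
Q = 0.5307 × 96485 = 51200 C
I = Q / t = 51200 / 13140 s = 3.90 A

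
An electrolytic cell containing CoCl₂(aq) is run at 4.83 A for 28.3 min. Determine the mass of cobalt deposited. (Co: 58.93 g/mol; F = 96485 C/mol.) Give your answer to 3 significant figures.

Q = It = 4.83 × 1698 = 8201 C
n(e⁻) = 8201 / 96485 = 0.08500 mol
Co²⁺ + 2e⁻ → Co, so n(Co) = 0.08500 / 2 = 0.04250 mol
m = 0.04250 × 58.93 = 2.50 g

2.50 g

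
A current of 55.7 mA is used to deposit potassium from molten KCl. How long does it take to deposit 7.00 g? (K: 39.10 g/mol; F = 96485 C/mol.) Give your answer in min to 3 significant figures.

5170 min

n(K) = 7.00 / 39.10 = 0.1790 mol
K⁺ + e⁻ → K, so n(e⁻) = 0.1790 mol
Q = 0.1790 × 96485 = 17270 C
t = Q / I = 17270 / 0.0557 = 3.101×10^5 s = 5170 min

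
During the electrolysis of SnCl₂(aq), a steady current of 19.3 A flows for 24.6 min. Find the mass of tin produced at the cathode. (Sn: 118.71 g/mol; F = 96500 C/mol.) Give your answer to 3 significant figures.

Q = It = 19.3 × 1476 = 28490 C
Moles of electrons = 28490 / 96500 = 0.2952 mol
Sn²⁺ + 2e⁻ → Sn, so n(Sn) = 0.2952 / 2 = 0.1476 mol
m = 0.1476 × 118.71 = 17.5 g

17.5 g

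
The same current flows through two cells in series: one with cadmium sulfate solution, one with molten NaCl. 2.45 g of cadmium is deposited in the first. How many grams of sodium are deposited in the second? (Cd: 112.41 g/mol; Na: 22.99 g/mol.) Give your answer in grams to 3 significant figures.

1.00 g

n(Cd) = 2.45 / 112.41 = 0.02180 mol
Cd²⁺ + 2e⁻ → Cd, so n(e⁻) = 2 × 0.02180 = 0.04360 mol
Same current for the same time ⇒ same n(e⁻) = 0.04360 mol in both cells.
Na⁺ + e⁻ → Na, so n(Na) = 0.04360 mol
m(Na) = 0.04360 × 22.99 = 1.00 g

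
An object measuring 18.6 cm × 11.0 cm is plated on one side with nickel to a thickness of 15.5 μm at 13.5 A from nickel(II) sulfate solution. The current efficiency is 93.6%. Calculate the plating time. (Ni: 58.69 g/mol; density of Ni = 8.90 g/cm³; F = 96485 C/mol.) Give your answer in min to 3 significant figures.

12.2 min

Plated area = 18.6 × 11.0 = 204.6 cm²
Volume = 204.6 × 15.5×10⁻⁴ cm = 0.3171 cm³
m(Ni) = 0.3171 × 8.90 = 2.822 g
n(Ni) = 2.822 / 58.69 = 0.04808 mol; n(e⁻) = 2 × 0.04808 = 0.09616 mol
Q = 0.09616 × 96485 / 0.936 = 9912 C
t = 9912 / 13.5 = 734.2 s = 12.2 min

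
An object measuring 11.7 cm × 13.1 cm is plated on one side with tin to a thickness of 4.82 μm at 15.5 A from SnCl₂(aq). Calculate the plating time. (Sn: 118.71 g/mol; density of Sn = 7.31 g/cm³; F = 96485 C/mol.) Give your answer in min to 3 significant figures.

Plated area = 11.7 × 13.1 = 153.3 cm²
Volume = 153.3 × 4.82×10⁻⁴ cm = 0.07389 cm³
m(Sn) = 0.07389 × 7.31 = 0.5401 g
n(Sn) = 0.5401 / 118.71 = 0.004550 mol; n(e⁻) = 2 × 0.004550 = 0.009100 mol
Q = 0.009100 × 96485 = 878.0 C
t = 878.0 / 15.5 = 56.65 s = 0.944 min

0.944 min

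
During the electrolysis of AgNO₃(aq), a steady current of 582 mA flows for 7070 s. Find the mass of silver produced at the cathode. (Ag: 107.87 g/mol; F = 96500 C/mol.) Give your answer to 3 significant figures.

Q = It = 0.582 × 7070 = 4115 C
n(e⁻) = 4115 / 96500 = 0.04264 mol
Ag⁺ + e⁻ → Ag, so n(Ag) = 0.04264 mol
m = 0.04264 × 107.87 = 4.60 g

4.60 g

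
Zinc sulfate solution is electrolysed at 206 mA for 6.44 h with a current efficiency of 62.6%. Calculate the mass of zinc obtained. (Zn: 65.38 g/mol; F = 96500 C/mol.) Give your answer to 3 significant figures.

Q = 0.206 × 23184 = 4776 C
n(e⁻) = 4776 / 96500 = 0.04949 mol
Zn²⁺ + 2e⁻ → Zn, so theoretical m(Zn) = 0.02475 × 65.38 = 1.618 g
Actual mass = 62.6% × 1.618 = 1.01 g

1.01 g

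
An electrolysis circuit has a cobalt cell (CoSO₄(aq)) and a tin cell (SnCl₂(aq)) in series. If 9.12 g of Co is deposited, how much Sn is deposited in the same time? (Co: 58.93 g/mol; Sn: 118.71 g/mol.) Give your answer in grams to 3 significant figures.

n(Co) = 9.12 / 58.93 = 0.1548 mol
Co²⁺ + 2e⁻ → Co, so n(e⁻) = 2 × 0.1548 = 0.3096 mol
The cells are in series, so the same charge (and hence the same n(e⁻) = 0.3096 mol) passes through both.
Sn²⁺ + 2e⁻ → Sn, so n(Sn) = 0.3096 / 2 = 0.1548 mol
m(Sn) = 0.1548 × 118.71 = 18.4 g

18.4 g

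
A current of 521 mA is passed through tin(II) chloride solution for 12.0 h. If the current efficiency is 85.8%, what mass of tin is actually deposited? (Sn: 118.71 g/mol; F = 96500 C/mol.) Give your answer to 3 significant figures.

Q = 0.521 × 43200 = 22510 C
n(e⁻) = 22510 / 96500 = 0.2333 mol
Sn²⁺ + 2e⁻ → Sn, so theoretical m(Sn) = 0.1167 × 118.71 = 13.85 g
Actual mass = 85.8% × 13.85 = 11.9 g

11.9 g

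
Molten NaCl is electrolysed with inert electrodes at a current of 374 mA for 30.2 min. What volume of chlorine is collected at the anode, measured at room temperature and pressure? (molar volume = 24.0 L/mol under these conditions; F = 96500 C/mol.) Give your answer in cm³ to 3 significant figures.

Q = It = 0.374 × 1812 = 677.7 C
Moles of electrons = 677.7 / 96500 = 0.007023 mol
2Cl⁻ → Cl₂ + 2e⁻, so n(Cl₂) = 0.007023 / 2 = 0.003512 mol
V = 0.003512 × 24.0 = 0.08429 L
= 84.3 cm³

84.3 cm³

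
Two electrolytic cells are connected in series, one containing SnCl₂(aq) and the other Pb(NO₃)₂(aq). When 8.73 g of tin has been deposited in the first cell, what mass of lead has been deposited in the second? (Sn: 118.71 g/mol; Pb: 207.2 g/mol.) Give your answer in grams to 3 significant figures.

n(Sn) = 8.73 / 118.71 = 0.07354 mol
Sn²⁺ + 2e⁻ → Sn, so n(e⁻) = 2 × 0.07354 = 0.1471 mol
Same current for the same time ⇒ same n(e⁻) = 0.1471 mol in both cells.
Pb²⁺ + 2e⁻ → Pb, so n(Pb) = 0.1471 / 2 = 0.07355 mol
m(Pb) = 0.07355 × 207.2 = 15.2 g

15.2 g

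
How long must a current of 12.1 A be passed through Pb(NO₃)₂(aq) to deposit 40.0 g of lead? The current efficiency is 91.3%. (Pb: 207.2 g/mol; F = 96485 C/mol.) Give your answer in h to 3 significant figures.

0.937 h

n(Pb) = 40.0 / 207.2 = 0.1931 mol
Pb²⁺ + 2e⁻ → Pb, so n(e⁻) = 2 × 0.1931 = 0.3862 mol
Q = 0.3862 × 96485 / 0.913 = 40810 C
t = Q / I = 40810 / 12.1 = 3373 s = 0.937 h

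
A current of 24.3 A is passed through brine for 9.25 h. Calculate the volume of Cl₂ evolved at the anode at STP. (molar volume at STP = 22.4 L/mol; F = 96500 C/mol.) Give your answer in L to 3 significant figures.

Charge passed = 24.3 × 33300 = 8.092×10^5 C
Moles of electrons = 8.092×10^5 / 96500 = 8.385 mol
2Cl⁻ → Cl₂ + 2e⁻, so n(Cl₂) = 8.385 / 2 = 4.193 mol
V = 4.193 × 22.4 = 93.92 L

93.9 L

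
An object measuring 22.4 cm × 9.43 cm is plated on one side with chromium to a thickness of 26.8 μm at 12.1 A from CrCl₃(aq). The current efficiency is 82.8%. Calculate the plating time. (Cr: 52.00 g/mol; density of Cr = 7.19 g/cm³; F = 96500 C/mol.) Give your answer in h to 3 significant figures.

Plated area = 22.4 × 9.43 = 211.2 cm²
Volume = 211.2 × 26.8×10⁻⁴ cm = 0.5660 cm³
m(Cr) = 0.5660 × 7.19 = 4.070 g
n(Cr) = 4.070 / 52.00 = 0.07827 mol; n(e⁻) = 3 × 0.07827 = 0.2348 mol
Q = 0.2348 × 96500 / 0.828 = 27360 C
t = 27360 / 12.1 = 2261 s = 0.628 h

0.628 h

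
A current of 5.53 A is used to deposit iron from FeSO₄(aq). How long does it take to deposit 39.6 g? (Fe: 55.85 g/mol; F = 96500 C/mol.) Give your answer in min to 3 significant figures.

412 min

n(Fe) = 39.6 / 55.85 = 0.7090 mol
Fe²⁺ + 2e⁻ → Fe, so n(e⁻) = 2 × 0.7090 = 1.418 mol
Q = 1.418 × 96500 = 1.368×10^5 C
t = Q / I = 1.368×10^5 / 5.53 = 24740 s = 412 min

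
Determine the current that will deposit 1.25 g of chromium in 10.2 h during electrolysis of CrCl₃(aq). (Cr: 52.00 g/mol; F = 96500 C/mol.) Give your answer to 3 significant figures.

n(Cr) = 1.25 / 52.00 = 0.02404 mol
Cr³⁺ + 3e⁻ → Cr, so n(e⁻) = 3 × 0.02404 = 0.07212 mol
Q = 0.07212 × 96500 = 6960 C
I = Q / t = 6960 / 36720 s = 0.190 A

0.190 A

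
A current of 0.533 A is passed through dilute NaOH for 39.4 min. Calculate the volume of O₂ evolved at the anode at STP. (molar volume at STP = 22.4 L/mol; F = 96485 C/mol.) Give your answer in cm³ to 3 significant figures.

73.1 cm³

Q = It = 0.533 × 2364 = 1260 C
n(e⁻) = Q/F = 1260/96485 = 0.01306 mol
2H₂O → O₂ + 4H⁺ + 4e⁻, so n(O₂) = 0.01306 / 4 = 0.003265 mol
V = 0.003265 × 22.4 = 0.07314 L
= 73.1 cm³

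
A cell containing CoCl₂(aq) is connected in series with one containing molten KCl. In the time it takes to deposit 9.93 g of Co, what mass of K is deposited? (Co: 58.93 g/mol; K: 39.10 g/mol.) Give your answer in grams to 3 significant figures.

n(Co) = 9.93 / 58.93 = 0.1685 mol
Co²⁺ + 2e⁻ → Co, so n(e⁻) = 2 × 0.1685 = 0.3370 mol
Since the cells are in series, n(e⁻) in the K cell is also 0.3370 mol.
K⁺ + e⁻ → K, so n(K) = 0.3370 mol
m(K) = 0.3370 × 39.10 = 13.2 g

13.2 g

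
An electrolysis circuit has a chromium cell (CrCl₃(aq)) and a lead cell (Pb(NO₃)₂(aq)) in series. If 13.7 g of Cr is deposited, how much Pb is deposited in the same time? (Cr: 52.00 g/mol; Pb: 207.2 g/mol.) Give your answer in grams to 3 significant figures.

n(Cr) = 13.7 / 52.00 = 0.2635 mol
Cr³⁺ + 3e⁻ → Cr, so n(e⁻) = 3 × 0.2635 = 0.7905 mol
In series, the same 0.7905 mol of electrons flows through the second cell.
Pb²⁺ + 2e⁻ → Pb, so n(Pb) = 0.7905 / 2 = 0.3953 mol
m(Pb) = 0.3953 × 207.2 = 81.9 g

81.9 g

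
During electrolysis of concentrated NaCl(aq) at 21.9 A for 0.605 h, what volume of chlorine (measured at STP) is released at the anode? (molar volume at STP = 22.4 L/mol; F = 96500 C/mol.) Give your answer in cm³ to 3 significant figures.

5540 cm³

Q = It = 21.9 × 2178 = 47700 C
n(e⁻) = 47700 / 96500 = 0.4943 mol
2Cl⁻ → Cl₂ + 2e⁻, so n(Cl₂) = 0.4943 / 2 = 0.2472 mol
V = 0.2472 × 22.4 = 5.537 L
= 5540 cm³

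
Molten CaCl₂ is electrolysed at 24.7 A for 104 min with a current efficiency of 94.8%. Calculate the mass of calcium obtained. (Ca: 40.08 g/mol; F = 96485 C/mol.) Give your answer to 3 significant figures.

30.3 g

Q = 24.7 × 6240 = 1.541×10^5 C
n(e⁻) = 1.541×10^5 / 96485 = 1.597 mol
Ca²⁺ + 2e⁻ → Ca, so theoretical m(Ca) = 0.7985 × 40.08 = 32.00 g
Actual mass = 94.8% × 32.00 = 30.3 g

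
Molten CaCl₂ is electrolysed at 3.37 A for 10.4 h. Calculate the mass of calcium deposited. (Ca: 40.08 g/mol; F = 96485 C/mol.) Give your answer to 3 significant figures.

Q = 3.37 A × 37440 s = 1.262×10^5 C
n(e⁻) = Q/F = 1.262×10^5/96485 = 1.308 mol
Ca²⁺ + 2e⁻ → Ca, so n(Ca) = 1.308 / 2 = 0.6540 mol
m = 0.6540 × 40.08 = 26.2 g

26.2 g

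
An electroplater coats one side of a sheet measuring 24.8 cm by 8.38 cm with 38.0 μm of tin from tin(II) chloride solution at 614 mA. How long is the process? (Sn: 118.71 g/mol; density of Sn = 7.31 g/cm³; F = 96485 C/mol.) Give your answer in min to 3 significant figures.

255 min

Plated area = 24.8 × 8.38 = 207.8 cm²
Volume = 207.8 × 38.0×10⁻⁴ cm = 0.7896 cm³
m(Sn) = 0.7896 × 7.31 = 5.772 g
n(Sn) = 5.772 / 118.71 = 0.04862 mol; n(e⁻) = 2 × 0.04862 = 0.09724 mol
Q = 0.09724 × 96485 = 9382 C
t = 9382 / 0.614 = 15280 s = 255 min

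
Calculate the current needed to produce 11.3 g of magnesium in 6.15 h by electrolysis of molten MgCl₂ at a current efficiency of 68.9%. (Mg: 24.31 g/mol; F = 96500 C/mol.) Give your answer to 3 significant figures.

n(Mg) = 11.3 / 24.31 = 0.4648 mol
Mg²⁺ + 2e⁻ → Mg, so n(e⁻) = 2 × 0.4648 = 0.9296 mol
Q = 0.9296 × 96500 / 0.689 = 1.302×10^5 C
I = Q / t = 1.302×10^5 / 22140 s = 5.88 A

5.88 A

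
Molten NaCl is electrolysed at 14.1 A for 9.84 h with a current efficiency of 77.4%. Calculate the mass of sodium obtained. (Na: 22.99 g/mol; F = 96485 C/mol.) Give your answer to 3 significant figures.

92.1 g

Q = 14.1 × 35424 = 4.995×10^5 C
n(e⁻) = 4.995×10^5 / 96485 = 5.177 mol
Na⁺ + e⁻ → Na, so theoretical m(Na) = 5.177 × 22.99 = 119.0 g
Actual mass = 77.4% × 119.0 = 92.1 g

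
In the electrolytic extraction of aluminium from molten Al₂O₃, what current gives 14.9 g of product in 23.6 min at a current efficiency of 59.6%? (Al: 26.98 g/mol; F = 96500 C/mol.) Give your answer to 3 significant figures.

189 A

n(Al) = 14.9 / 26.98 = 0.5523 mol
Al³⁺ + 3e⁻ → Al, so n(e⁻) = 3 × 0.5523 = 1.657 mol
Q = 1.657 × 96500 / 0.596 = 2.683×10^5 C
I = Q / t = 2.683×10^5 / 1416 s = 189 A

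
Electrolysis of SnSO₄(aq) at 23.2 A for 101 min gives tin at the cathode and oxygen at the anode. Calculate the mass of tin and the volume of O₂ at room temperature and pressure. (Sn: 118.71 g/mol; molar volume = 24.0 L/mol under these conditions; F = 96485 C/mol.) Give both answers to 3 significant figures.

86.5 g Sn; 8.74 L O₂

Q = 23.2 × 6060 = 1.406×10^5 C; n(e⁻) = 1.406×10^5 / 96485 = 1.457 mol
Cathode: Sn²⁺ + 2e⁻ → Sn → n(Sn) = 1.457/2 = 0.7285 mol → 86.5 g
Anode: 2H₂O → O₂ + 4H⁺ + 4e⁻ → n(O₂) = 1.457/4 = 0.3643 mol → 8.74 L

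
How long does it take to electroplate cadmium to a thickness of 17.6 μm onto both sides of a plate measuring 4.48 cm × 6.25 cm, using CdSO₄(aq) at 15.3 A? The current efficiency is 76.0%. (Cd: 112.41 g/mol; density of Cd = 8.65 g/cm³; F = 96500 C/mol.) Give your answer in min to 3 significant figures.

2.10 min

Plated area = 2 × 4.48 × 6.25 = 56.00 cm²
Volume = 56.00 × 17.6×10⁻⁴ cm = 0.09856 cm³
m(Cd) = 0.09856 × 8.65 = 0.8525 g
n(Cd) = 0.8525 / 112.41 = 0.007584 mol; n(e⁻) = 2 × 0.007584 = 0.01517 mol
Q = 0.01517 × 96500 / 0.760 = 1926 C
t = 1926 / 15.3 = 125.9 s = 2.10 min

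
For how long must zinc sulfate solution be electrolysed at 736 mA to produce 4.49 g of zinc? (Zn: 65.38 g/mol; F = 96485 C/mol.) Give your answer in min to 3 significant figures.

300 min

n(Zn) = 4.49 / 65.38 = 0.06868 mol
Zn²⁺ + 2e⁻ → Zn, so n(e⁻) = 2 × 0.06868 = 0.1374 mol
Q = 0.1374 × 96485 = 13260 C
t = Q / I = 13260 / 0.736 = 18020 s = 300 min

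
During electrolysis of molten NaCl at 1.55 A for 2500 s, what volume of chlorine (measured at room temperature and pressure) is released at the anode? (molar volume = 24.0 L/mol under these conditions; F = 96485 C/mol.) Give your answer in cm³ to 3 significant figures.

482 cm³

Q = 1.55 A × 2500 s = 3875 C
n(e⁻) = Q/F = 3875/96485 = 0.04016 mol
2Cl⁻ → Cl₂ + 2e⁻, so n(Cl₂) = 0.04016 / 2 = 0.02008 mol
V = 0.02008 × 24.0 = 0.4819 L
= 482 cm³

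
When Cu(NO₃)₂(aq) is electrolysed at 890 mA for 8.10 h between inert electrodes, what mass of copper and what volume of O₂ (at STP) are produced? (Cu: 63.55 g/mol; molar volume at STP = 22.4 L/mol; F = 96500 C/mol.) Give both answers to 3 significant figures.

8.55 g Cu; 1.51 L O₂

Q = 0.890 × 29160 = 25950 C; n(e⁻) = 25950 / 96500 = 0.2689 mol
Cathode: Cu²⁺ + 2e⁻ → Cu → n(Cu) = 0.2689/2 = 0.1345 mol → 8.55 g
Anode: 2H₂O → O₂ + 4H⁺ + 4e⁻ → n(O₂) = 0.2689/4 = 0.06723 mol → 1.51 L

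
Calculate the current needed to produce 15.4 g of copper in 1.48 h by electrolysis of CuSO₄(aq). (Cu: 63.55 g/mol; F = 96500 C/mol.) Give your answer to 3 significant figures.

8.78 A

n(Cu) = 15.4 / 63.55 = 0.2423 mol
Cu²⁺ + 2e⁻ → Cu, so n(e⁻) = 2 × 0.2423 = 0.4846 mol
Q = 0.4846 × 96500 = 46760 C
I = Q / t = 46760 / 5328 s = 8.78 A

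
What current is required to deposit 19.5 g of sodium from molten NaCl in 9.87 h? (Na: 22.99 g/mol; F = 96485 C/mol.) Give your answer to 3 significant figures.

n(Na) = 19.5 / 22.99 = 0.8482 mol
Na⁺ + e⁻ → Na, so n(e⁻) = 0.8482 mol
Q = 0.8482 × 96485 = 81840 C
I = Q / t = 81840 / 35532 s = 2.30 A

2.30 A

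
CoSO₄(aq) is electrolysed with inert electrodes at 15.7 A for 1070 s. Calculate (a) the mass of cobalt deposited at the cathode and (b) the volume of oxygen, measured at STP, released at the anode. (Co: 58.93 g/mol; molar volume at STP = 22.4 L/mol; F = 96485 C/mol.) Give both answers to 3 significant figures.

5.13 g Co; 0.975 L O₂

Q = 15.7 × 1070 = 16800 C; n(e⁻) = 16800 / 96485 = 0.1741 mol
Cathode: Co²⁺ + 2e⁻ → Co → n(Co) = 0.1741/2 = 0.08705 mol → 5.13 g
Anode: 2H₂O → O₂ + 4H⁺ + 4e⁻ → n(O₂) = 0.1741/4 = 0.04353 mol → 0.975 L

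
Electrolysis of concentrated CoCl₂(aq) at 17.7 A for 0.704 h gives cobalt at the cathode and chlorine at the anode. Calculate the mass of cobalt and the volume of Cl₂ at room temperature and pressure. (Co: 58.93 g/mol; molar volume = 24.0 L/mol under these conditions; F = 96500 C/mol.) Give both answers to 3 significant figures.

Q = 17.7 × 2534.4 = 44860 C; n(e⁻) = 44860 / 96500 = 0.4649 mol
Cathode: Co²⁺ + 2e⁻ → Co → n(Co) = 0.4649/2 = 0.2325 mol → 13.7 g
Anode: 2Cl⁻ → Cl₂ + 2e⁻ → n(Cl₂) = 0.4649/2 = 0.2325 mol → 5.58 L

13.7 g Co; 5.58 L Cl₂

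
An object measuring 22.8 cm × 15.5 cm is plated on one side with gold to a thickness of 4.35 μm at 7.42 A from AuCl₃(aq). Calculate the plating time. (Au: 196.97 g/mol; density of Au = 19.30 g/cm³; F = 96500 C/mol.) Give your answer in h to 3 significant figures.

0.163 h

Plated area = 22.8 × 15.5 = 353.4 cm²
Volume = 353.4 × 4.35×10⁻⁴ cm = 0.1537 cm³
m(Au) = 0.1537 × 19.30 = 2.966 g
n(Au) = 2.966 / 196.97 = 0.01506 mol; n(e⁻) = 3 × 0.01506 = 0.04518 mol
Q = 0.04518 × 96500 = 4360 C
t = 4360 / 7.42 = 587.6 s = 0.163 h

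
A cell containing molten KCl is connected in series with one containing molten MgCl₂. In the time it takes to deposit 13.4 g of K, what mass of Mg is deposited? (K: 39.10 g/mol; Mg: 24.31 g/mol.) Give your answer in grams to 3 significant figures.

4.17 g

n(K) = 13.4 / 39.10 = 0.3427 mol
K⁺ + e⁻ → K, so n(e⁻) = 0.3427 mol
Same current for the same time ⇒ same n(e⁻) = 0.3427 mol in both cells.
Mg²⁺ + 2e⁻ → Mg, so n(Mg) = 0.3427 / 2 = 0.1714 mol
m(Mg) = 0.1714 × 24.31 = 4.17 g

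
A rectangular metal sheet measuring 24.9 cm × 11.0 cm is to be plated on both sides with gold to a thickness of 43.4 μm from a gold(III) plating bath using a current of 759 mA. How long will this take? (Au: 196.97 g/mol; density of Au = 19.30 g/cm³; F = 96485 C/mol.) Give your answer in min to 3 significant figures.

Plated area = 2 × 24.9 × 11.0 = 547.8 cm²
Volume = 547.8 × 43.4×10⁻⁴ cm = 2.377 cm³
m(Au) = 2.377 × 19.30 = 45.88 g
n(Au) = 45.88 / 196.97 = 0.2329 mol; n(e⁻) = 3 × 0.2329 = 0.6987 mol
Q = 0.6987 × 96485 = 67410 C
t = 67410 / 0.759 = 88810 s = 1480 min

1480 min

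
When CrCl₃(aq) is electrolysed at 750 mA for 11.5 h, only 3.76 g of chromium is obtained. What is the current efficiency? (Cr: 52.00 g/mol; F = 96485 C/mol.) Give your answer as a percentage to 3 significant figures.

Q = 0.750 × 41400 = 31050 C
n(e⁻) = 31050 / 96485 = 0.3218 mol
Cr³⁺ + 3e⁻ → Cr, so theoretical n(Cr) = 0.1073 mol → 5.580 g
Efficiency = 3.76 / 5.580 = 0.6738 = 67.4%

67.4%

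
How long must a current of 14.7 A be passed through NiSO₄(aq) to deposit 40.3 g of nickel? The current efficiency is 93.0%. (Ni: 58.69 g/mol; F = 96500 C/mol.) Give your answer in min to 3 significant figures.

162 min

n(Ni) = 40.3 / 58.69 = 0.6867 mol
Ni²⁺ + 2e⁻ → Ni, so n(e⁻) = 2 × 0.6867 = 1.373 mol
Q = 1.373 × 96500 / 0.930 = 1.425×10^5 C
t = Q / I = 1.425×10^5 / 14.7 = 9694 s = 162 min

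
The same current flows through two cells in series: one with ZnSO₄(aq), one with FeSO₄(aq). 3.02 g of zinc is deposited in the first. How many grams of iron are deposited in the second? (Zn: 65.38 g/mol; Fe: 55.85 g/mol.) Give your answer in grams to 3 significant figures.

n(Zn) = 3.02 / 65.38 = 0.04619 mol
Zn²⁺ + 2e⁻ → Zn, so n(e⁻) = 2 × 0.04619 = 0.09238 mol
Since the cells are in series, n(e⁻) in the Fe cell is also 0.09238 mol.
Fe²⁺ + 2e⁻ → Fe, so n(Fe) = 0.09238 / 2 = 0.04619 mol
m(Fe) = 0.04619 × 55.85 = 2.58 g

2.58 g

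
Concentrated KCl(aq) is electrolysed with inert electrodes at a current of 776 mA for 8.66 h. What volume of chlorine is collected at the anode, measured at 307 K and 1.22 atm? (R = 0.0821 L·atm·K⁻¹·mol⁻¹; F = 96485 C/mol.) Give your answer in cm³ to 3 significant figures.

2590 cm³

Q = 0.776 A × 31176 s = 24190 C
n(e⁻) = 24190 / 96485 = 0.2507 mol
2Cl⁻ → Cl₂ + 2e⁻, so n(Cl₂) = 0.2507 / 2 = 0.1254 mol
V = nRT/P = 0.1254 × 0.0821 × 307 / 1.22 = 2.591 L
= 2590 cm³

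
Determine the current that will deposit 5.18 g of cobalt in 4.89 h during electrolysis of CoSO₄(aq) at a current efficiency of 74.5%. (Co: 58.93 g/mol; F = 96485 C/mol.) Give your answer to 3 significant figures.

n(Co) = 5.18 / 58.93 = 0.08790 mol
Co²⁺ + 2e⁻ → Co, so n(e⁻) = 2 × 0.08790 = 0.1758 mol
Q = 0.1758 × 96485 / 0.745 = 22770 C
I = Q / t = 22770 / 17604 s = 1.29 A

1.29 A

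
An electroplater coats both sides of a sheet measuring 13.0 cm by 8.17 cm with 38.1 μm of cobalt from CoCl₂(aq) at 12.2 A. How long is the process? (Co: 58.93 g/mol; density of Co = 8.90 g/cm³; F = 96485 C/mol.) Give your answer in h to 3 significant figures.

Plated area = 2 × 13.0 × 8.17 = 212.4 cm²
Volume = 212.4 × 38.1×10⁻⁴ cm = 0.8092 cm³
m(Co) = 0.8092 × 8.90 = 7.202 g
n(Co) = 7.202 / 58.93 = 0.1222 mol; n(e⁻) = 2 × 0.1222 = 0.2444 mol
Q = 0.2444 × 96485 = 23580 C
t = 23580 / 12.2 = 1933 s = 0.537 h

0.537 h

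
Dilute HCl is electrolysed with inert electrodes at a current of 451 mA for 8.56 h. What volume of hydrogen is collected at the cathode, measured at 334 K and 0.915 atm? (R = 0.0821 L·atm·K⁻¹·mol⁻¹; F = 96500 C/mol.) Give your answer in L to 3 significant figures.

Q = It = 0.451 × 30816 = 13900 C
Moles of electrons = 13900 / 96500 = 0.1440 mol
2H⁺ + 2e⁻ → H₂, so n(H₂) = 0.1440 / 2 = 0.07200 mol
V = nRT/P = 0.07200 × 0.0821 × 334 / 0.915 = 2.158 L

2.16 L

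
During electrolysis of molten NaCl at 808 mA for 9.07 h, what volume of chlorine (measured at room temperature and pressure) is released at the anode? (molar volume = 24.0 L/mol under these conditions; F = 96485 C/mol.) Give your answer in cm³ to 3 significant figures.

Charge passed = 0.808 × 32652 = 26380 C
n(e⁻) = 26380 / 96485 = 0.2734 mol
2Cl⁻ → Cl₂ + 2e⁻, so n(Cl₂) = 0.2734 / 2 = 0.1367 mol
V = 0.1367 × 24.0 = 3.281 L
= 3280 cm³

3280 cm³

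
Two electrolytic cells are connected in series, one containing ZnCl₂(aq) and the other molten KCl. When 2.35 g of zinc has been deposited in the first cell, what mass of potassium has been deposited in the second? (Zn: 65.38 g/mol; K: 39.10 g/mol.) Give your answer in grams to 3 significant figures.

2.81 g

n(Zn) = 2.35 / 65.38 = 0.03594 mol
Zn²⁺ + 2e⁻ → Zn, so n(e⁻) = 2 × 0.03594 = 0.07188 mol
Since the cells are in series, n(e⁻) in the K cell is also 0.07188 mol.
K⁺ + e⁻ → K, so n(K) = 0.07188 mol
m(K) = 0.07188 × 39.10 = 2.81 g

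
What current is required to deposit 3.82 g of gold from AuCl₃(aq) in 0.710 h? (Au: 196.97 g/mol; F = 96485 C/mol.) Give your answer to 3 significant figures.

n(Au) = 3.82 / 196.97 = 0.01939 mol
Au³⁺ + 3e⁻ → Au, so n(e⁻) = 3 × 0.01939 = 0.05817 mol
Q = 0.05817 × 96485 = 5613 C
I = Q / t = 5613 / 2556 s = 2.20 A

2.20 A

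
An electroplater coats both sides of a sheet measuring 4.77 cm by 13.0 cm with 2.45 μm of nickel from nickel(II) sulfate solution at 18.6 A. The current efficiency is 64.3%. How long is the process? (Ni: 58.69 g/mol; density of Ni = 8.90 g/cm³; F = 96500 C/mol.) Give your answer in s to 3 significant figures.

Plated area = 2 × 4.77 × 13.0 = 124.0 cm²
Volume = 124.0 × 2.45×10⁻⁴ cm = 0.03038 cm³
m(Ni) = 0.03038 × 8.90 = 0.2704 g
n(Ni) = 0.2704 / 58.69 = 0.004607 mol; n(e⁻) = 2 × 0.004607 = 0.009214 mol
Q = 0.009214 × 96500 / 0.643 = 1383 C
t = 1383 / 18.6 = 74.35 s

74.4 s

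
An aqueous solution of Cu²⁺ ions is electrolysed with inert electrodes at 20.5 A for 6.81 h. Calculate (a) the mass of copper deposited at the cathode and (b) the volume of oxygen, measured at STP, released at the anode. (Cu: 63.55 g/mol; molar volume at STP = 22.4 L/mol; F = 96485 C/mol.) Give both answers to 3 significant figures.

166 g Cu; 29.2 L O₂

Q = 20.5 × 24516 = 5.026×10^5 C; n(e⁻) = 5.026×10^5 / 96485 = 5.209 mol
Cathode: Cu²⁺ + 2e⁻ → Cu → n(Cu) = 5.209/2 = 2.605 mol → 166 g
Anode: 2H₂O → O₂ + 4H⁺ + 4e⁻ → n(O₂) = 5.209/4 = 1.302 mol → 29.2 L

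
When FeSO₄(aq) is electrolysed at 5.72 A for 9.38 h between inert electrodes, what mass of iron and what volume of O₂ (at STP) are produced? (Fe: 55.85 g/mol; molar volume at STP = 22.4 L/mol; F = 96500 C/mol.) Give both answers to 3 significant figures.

Q = 5.72 × 33768 = 1.932×10^5 C; n(e⁻) = 1.932×10^5 / 96500 = 2.002 mol
Cathode: Fe²⁺ + 2e⁻ → Fe → n(Fe) = 2.002/2 = 1.001 mol → 55.9 g
Anode: 2H₂O → O₂ + 4H⁺ + 4e⁻ → n(O₂) = 2.002/4 = 0.5005 mol → 11.2 L

55.9 g Fe; 11.2 L O₂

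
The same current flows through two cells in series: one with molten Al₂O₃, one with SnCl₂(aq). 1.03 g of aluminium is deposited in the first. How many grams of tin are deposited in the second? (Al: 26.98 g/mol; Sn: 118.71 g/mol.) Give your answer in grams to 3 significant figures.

6.80 g

n(Al) = 1.03 / 26.98 = 0.03818 mol
Al³⁺ + 3e⁻ → Al, so n(e⁻) = 3 × 0.03818 = 0.1145 mol
The cells are in series, so the same charge (and hence the same n(e⁻) = 0.1145 mol) passes through both.
Sn²⁺ + 2e⁻ → Sn, so n(Sn) = 0.1145 / 2 = 0.05725 mol
m(Sn) = 0.05725 × 118.71 = 6.80 g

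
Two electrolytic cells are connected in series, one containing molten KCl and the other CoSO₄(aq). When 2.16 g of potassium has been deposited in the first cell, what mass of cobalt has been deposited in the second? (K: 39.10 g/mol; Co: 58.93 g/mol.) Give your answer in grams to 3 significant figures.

n(K) = 2.16 / 39.10 = 0.05524 mol
K⁺ + e⁻ → K, so n(e⁻) = 0.05524 mol
In series, the same 0.05524 mol of electrons flows through the second cell.
Co²⁺ + 2e⁻ → Co, so n(Co) = 0.05524 / 2 = 0.02762 mol
m(Co) = 0.02762 × 58.93 = 1.63 g

1.63 g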